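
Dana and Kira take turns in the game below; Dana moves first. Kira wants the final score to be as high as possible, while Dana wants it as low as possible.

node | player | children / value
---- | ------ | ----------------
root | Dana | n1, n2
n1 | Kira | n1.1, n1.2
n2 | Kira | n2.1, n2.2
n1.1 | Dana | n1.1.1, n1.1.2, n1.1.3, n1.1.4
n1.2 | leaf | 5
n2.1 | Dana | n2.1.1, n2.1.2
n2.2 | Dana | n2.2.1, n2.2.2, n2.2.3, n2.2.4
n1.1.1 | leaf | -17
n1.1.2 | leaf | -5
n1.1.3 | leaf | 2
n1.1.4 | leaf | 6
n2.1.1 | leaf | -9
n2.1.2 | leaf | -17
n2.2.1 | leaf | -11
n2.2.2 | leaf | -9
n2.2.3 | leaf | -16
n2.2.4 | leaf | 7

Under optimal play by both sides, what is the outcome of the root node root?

-16

n1.1 (Dana): min(-17, -5, 2, 6) = -17
n1 (Kira): max(-17, 5) = 5
n2.1 (Dana): min(-9, -17) = -17
n2.2 (Dana): min(-11, -9, -16, 7) = -16
n2 (Kira): max(-17, -16) = -16
root (Dana): min(5, -16) = -16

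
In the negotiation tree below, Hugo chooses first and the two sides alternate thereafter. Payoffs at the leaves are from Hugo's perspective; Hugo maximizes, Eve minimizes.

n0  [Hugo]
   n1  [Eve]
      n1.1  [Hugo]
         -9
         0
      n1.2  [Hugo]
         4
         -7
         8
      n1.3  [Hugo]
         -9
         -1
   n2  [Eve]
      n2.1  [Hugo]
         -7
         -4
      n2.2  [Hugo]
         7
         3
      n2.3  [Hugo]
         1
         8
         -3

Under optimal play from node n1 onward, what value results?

n1.1 (Hugo): max(-9, 0) = 0
n1.2 (Hugo): max(4, -7, 8) = 8
n1.3 (Hugo): max(-9, -1) = -1
n1 (Eve): min(0, 8, -1) = -1

-1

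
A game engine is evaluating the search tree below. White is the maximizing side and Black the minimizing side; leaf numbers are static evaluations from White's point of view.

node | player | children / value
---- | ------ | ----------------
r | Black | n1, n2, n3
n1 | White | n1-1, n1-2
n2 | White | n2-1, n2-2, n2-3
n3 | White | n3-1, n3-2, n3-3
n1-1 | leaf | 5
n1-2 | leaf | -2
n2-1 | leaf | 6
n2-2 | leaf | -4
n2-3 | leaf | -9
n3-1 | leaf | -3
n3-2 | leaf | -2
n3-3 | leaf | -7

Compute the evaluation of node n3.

-2

n3 (White): max(-3, -2, -7) = -2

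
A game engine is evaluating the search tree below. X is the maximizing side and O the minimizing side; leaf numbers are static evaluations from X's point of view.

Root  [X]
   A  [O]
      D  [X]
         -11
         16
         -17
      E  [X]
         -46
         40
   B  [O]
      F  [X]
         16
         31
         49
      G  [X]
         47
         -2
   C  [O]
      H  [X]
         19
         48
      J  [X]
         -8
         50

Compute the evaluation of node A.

16

D (X): max(-11, 16, -17) = 16
E (X): max(-46, 40) = 40
A (O): min(16, 40) = 16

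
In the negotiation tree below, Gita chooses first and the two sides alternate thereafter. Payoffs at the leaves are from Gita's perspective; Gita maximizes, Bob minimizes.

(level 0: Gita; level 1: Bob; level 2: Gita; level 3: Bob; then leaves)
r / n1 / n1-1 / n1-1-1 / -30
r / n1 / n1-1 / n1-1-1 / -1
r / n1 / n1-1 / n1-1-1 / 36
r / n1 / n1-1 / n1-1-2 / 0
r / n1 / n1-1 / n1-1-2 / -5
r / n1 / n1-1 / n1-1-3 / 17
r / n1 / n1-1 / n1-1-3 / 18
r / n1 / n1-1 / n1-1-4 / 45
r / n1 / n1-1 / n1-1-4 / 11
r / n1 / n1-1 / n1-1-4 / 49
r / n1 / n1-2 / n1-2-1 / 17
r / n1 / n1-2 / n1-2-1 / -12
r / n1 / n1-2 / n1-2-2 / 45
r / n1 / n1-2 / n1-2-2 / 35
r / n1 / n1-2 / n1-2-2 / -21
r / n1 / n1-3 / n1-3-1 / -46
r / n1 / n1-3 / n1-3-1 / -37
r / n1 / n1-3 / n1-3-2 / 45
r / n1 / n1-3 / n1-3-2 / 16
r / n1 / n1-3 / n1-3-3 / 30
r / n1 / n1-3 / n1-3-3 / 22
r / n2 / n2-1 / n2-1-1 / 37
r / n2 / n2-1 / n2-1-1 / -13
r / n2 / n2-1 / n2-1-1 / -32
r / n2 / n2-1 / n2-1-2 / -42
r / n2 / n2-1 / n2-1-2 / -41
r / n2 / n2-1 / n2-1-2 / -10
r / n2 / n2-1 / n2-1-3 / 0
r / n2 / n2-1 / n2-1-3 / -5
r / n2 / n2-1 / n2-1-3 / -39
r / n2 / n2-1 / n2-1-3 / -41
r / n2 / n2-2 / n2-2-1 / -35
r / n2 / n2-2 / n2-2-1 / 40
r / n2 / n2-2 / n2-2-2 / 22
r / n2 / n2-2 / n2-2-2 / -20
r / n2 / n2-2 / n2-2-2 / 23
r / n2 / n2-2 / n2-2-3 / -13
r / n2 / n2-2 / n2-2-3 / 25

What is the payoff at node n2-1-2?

n2-1-2 (Bob): min(-42, -41, -10) = -42

-42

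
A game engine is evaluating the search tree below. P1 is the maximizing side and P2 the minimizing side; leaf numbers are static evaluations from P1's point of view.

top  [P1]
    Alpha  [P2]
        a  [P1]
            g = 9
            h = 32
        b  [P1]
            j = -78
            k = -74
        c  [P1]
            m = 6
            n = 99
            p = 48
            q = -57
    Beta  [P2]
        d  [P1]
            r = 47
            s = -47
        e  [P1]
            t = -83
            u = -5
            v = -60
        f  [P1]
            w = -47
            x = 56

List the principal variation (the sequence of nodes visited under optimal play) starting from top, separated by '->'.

top -> Beta -> e -> u

a (P1): max(9, 32) = 32
b (P1): max(-78, -74) = -74
c (P1): max(6, 99, 48, -57) = 99
Alpha (P2): min(32, -74, 99) = -74
d (P1): max(47, -47) = 47
e (P1): max(-83, -5, -60) = -5
f (P1): max(-47, 56) = 56
Beta (P2): min(47, -5, 56) = -5
top (P1): max(-74, -5) = -5
At top, P1 picks Beta (highest: -5).
At Beta, P2 picks e (lowest: -5).
At e, P1 picks u (highest: -5).
Terminal value -5.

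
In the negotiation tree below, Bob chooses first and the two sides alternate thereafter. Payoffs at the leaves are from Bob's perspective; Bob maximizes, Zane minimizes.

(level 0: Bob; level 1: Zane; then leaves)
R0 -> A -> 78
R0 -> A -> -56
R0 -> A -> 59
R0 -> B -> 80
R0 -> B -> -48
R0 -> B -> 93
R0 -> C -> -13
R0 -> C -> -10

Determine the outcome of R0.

A (Zane): min(78, -56, 59) = -56
B (Zane): min(80, -48, 93) = -48
C (Zane): min(-13, -10) = -13
R0 (Bob): max(-56, -48, -13) = -13

-13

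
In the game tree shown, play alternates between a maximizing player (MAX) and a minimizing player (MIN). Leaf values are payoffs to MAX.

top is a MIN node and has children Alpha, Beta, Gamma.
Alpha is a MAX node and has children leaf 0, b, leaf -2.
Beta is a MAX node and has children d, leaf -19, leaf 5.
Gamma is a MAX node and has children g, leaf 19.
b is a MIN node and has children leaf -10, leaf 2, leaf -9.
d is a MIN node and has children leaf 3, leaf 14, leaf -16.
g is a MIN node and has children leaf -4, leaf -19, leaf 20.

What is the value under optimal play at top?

b (MIN): min(-10, 2, -9) = -10
Alpha (MAX): max(0, -10, -2) = 0
d (MIN): min(3, 14, -16) = -16
Beta (MAX): max(-16, -19, 5) = 5
g (MIN): min(-4, -19, 20) = -19
Gamma (MAX): max(-19, 19) = 19
top (MIN): min(0, 5, 19) = 0

0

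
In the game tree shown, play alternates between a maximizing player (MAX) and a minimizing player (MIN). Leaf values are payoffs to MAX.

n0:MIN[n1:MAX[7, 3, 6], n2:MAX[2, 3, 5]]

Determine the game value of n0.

5

n1 (MAX): max(7, 3, 6) = 7
n2 (MAX): max(2, 3, 5) = 5
n0 (MIN): min(7, 5) = 5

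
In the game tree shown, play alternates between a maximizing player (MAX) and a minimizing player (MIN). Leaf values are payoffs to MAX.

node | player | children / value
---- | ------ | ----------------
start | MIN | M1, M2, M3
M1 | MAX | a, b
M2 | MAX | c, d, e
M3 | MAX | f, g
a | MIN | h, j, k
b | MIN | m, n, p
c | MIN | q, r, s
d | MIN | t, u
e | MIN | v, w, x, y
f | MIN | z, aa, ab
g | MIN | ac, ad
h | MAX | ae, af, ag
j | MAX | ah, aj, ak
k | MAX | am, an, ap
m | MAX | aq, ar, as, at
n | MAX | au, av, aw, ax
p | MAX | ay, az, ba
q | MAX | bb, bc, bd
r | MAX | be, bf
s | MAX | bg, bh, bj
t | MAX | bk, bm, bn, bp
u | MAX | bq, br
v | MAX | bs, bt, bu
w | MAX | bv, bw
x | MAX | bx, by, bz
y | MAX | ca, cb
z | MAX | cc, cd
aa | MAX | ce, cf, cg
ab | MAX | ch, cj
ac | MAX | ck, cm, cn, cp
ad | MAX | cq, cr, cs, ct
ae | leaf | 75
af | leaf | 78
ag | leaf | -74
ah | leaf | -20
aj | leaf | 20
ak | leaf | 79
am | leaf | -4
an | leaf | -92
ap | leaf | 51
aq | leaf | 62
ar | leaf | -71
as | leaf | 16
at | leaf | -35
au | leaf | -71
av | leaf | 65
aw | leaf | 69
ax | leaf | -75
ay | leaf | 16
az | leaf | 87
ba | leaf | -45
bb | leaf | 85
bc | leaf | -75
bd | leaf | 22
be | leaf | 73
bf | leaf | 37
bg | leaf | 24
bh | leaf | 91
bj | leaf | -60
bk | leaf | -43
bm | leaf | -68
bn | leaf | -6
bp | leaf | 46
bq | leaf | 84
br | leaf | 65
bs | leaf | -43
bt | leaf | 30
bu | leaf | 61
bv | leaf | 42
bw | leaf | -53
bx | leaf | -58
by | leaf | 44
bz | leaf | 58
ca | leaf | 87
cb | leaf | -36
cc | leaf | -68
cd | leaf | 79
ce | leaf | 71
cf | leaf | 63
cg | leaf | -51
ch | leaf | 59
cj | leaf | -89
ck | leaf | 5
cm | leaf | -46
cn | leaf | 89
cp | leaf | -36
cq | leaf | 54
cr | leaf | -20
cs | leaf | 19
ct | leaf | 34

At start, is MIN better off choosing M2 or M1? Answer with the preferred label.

M1

q (MAX): max(85, -75, 22) = 85
r (MAX): max(73, 37) = 73
s (MAX): max(24, 91, -60) = 91
c (MIN): min(85, 73, 91) = 73
t (MAX): max(-43, -68, -6, 46) = 46
u (MAX): max(84, 65) = 84
d (MIN): min(46, 84) = 46
v (MAX): max(-43, 30, 61) = 61
w (MAX): max(42, -53) = 42
x (MAX): max(-58, 44, 58) = 58
y (MAX): max(87, -36) = 87
e (MIN): min(61, 42, 58, 87) = 42
M2 (MAX): max(73, 46, 42) = 73
h (MAX): max(75, 78, -74) = 78
j (MAX): max(-20, 20, 79) = 79
k (MAX): max(-4, -92, 51) = 51
a (MIN): min(78, 79, 51) = 51
m (MAX): max(62, -71, 16, -35) = 62
n (MAX): max(-71, 65, 69, -75) = 69
p (MAX): max(16, 87, -45) = 87
b (MIN): min(62, 69, 87) = 62
M1 (MAX): max(51, 62) = 62
MIN prefers the lower value; M2=73, M1=62. M1 is better since 62 < 73.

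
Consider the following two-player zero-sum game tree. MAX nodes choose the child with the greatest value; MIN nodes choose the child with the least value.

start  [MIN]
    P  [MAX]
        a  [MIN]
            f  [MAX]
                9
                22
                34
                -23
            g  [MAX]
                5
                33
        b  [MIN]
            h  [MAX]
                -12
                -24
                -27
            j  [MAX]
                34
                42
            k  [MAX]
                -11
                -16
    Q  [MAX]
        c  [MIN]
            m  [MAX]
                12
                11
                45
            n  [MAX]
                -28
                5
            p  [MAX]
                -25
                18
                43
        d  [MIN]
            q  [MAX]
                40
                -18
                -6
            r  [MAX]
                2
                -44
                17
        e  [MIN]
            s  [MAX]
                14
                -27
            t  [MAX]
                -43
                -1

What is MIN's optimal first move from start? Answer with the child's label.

f (MAX): max(9, 22, 34, -23) = 34
g (MAX): max(5, 33) = 33
a (MIN): min(34, 33) = 33
h (MAX): max(-12, -24, -27) = -12
j (MAX): max(34, 42) = 42
k (MAX): max(-11, -16) = -11
b (MIN): min(-12, 42, -11) = -12
P (MAX): max(33, -12) = 33
m (MAX): max(12, 11, 45) = 45
n (MAX): max(-28, 5) = 5
p (MAX): max(-25, 18, 43) = 43
c (MIN): min(45, 5, 43) = 5
q (MAX): max(40, -18, -6) = 40
r (MAX): max(2, -44, 17) = 17
d (MIN): min(40, 17) = 17
s (MAX): max(14, -27) = 14
t (MAX): max(-43, -1) = -1
e (MIN): min(14, -1) = -1
Q (MAX): max(5, 17, -1) = 17
start (MIN): min(33, 17) = 17
MIN at start wants the lowest of {P=33, Q=17}, so chooses Q.

Q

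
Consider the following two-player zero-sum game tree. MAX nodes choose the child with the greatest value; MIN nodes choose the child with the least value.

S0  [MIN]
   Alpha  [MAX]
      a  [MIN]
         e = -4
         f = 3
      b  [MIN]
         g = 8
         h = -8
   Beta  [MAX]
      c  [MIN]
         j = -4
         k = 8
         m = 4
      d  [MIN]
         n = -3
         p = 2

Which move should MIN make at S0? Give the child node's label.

a (MIN): min(-4, 3) = -4
b (MIN): min(8, -8) = -8
Alpha (MAX): max(-4, -8) = -4
c (MIN): min(-4, 8, 4) = -4
d (MIN): min(-3, 2) = -3
Beta (MAX): max(-4, -3) = -3
S0 (MIN): min(-4, -3) = -4
MIN at S0 wants the lowest of {Alpha=-4, Beta=-3}, so chooses Alpha.

Alpha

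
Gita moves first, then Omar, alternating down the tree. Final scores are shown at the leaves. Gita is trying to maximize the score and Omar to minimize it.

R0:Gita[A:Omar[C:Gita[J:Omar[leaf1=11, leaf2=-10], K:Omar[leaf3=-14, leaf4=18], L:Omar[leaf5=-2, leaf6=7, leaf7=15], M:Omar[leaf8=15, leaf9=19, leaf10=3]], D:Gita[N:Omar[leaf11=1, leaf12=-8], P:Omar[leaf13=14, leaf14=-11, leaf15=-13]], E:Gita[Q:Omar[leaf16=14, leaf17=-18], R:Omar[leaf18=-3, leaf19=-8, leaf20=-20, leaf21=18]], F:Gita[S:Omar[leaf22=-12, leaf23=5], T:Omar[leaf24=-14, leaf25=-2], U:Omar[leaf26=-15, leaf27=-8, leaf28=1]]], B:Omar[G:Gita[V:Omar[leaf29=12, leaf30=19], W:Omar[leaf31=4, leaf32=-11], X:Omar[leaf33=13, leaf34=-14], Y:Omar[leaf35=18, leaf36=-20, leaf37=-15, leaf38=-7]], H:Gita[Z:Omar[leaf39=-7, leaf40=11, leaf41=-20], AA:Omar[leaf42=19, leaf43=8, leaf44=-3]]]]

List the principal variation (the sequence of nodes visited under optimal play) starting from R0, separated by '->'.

R0 -> B -> H -> AA -> leaf44

J (Omar): min(11, -10) = -10
K (Omar): min(-14, 18) = -14
L (Omar): min(-2, 7, 15) = -2
M (Omar): min(15, 19, 3) = 3
C (Gita): max(-10, -14, -2, 3) = 3
N (Omar): min(1, -8) = -8
P (Omar): min(14, -11, -13) = -13
D (Gita): max(-8, -13) = -8
Q (Omar): min(14, -18) = -18
R (Omar): min(-3, -8, -20, 18) = -20
E (Gita): max(-18, -20) = -18
S (Omar): min(-12, 5) = -12
T (Omar): min(-14, -2) = -14
U (Omar): min(-15, -8, 1) = -15
F (Gita): max(-12, -14, -15) = -12
A (Omar): min(3, -8, -18, -12) = -18
V (Omar): min(12, 19) = 12
W (Omar): min(4, -11) = -11
X (Omar): min(13, -14) = -14
Y (Omar): min(18, -20, -15, -7) = -20
G (Gita): max(12, -11, -14, -20) = 12
Z (Omar): min(-7, 11, -20) = -20
AA (Omar): min(19, 8, -3) = -3
H (Gita): max(-20, -3) = -3
B (Omar): min(12, -3) = -3
R0 (Gita): max(-18, -3) = -3
At R0, Gita picks B (highest: -3).
At B, Omar picks H (lowest: -3).
At H, Gita picks AA (highest: -3).
At AA, Omar picks leaf44 (lowest: -3).
Terminal value -3.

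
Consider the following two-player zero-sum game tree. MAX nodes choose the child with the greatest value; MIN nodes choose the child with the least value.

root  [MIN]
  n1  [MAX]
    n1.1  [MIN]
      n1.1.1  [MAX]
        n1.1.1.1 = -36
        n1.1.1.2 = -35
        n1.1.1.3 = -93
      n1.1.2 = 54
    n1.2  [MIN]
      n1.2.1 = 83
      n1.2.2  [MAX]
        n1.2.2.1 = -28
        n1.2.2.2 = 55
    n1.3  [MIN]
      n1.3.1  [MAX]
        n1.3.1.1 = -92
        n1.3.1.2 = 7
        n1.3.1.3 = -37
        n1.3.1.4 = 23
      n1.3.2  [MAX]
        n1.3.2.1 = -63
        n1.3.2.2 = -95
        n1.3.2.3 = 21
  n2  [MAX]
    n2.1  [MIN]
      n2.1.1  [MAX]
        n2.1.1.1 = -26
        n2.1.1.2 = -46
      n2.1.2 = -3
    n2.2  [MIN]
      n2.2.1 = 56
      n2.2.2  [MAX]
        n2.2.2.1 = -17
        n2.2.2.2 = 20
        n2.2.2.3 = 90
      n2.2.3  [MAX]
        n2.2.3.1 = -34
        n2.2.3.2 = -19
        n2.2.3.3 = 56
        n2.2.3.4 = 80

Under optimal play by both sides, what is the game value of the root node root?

55

n1.1.1 (MAX): max(-36, -35, -93) = -35
n1.1 (MIN): min(-35, 54) = -35
n1.2.2 (MAX): max(-28, 55) = 55
n1.2 (MIN): min(83, 55) = 55
n1.3.1 (MAX): max(-92, 7, -37, 23) = 23
n1.3.2 (MAX): max(-63, -95, 21) = 21
n1.3 (MIN): min(23, 21) = 21
n1 (MAX): max(-35, 55, 21) = 55
n2.1.1 (MAX): max(-26, -46) = -26
n2.1 (MIN): min(-26, -3) = -26
n2.2.2 (MAX): max(-17, 20, 90) = 90
n2.2.3 (MAX): max(-34, -19, 56, 80) = 80
n2.2 (MIN): min(56, 90, 80) = 56
n2 (MAX): max(-26, 56) = 56
root (MIN): min(55, 56) = 55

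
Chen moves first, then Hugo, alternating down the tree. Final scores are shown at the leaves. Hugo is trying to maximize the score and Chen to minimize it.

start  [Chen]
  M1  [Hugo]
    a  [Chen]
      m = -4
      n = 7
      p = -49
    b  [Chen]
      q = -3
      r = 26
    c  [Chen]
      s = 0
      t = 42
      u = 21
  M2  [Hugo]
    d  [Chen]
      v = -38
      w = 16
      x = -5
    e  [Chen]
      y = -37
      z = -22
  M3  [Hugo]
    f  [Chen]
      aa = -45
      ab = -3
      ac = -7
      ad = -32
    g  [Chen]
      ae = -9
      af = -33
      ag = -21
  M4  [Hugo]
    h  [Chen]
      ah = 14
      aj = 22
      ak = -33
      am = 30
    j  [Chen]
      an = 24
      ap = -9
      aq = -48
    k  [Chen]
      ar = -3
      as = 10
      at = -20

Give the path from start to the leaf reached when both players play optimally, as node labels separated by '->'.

a (Chen): min(-4, 7, -49) = -49
b (Chen): min(-3, 26) = -3
c (Chen): min(0, 42, 21) = 0
M1 (Hugo): max(-49, -3, 0) = 0
d (Chen): min(-38, 16, -5) = -38
e (Chen): min(-37, -22) = -37
M2 (Hugo): max(-38, -37) = -37
f (Chen): min(-45, -3, -7, -32) = -45
g (Chen): min(-9, -33, -21) = -33
M3 (Hugo): max(-45, -33) = -33
h (Chen): min(14, 22, -33, 30) = -33
j (Chen): min(24, -9, -48) = -48
k (Chen): min(-3, 10, -20) = -20
M4 (Hugo): max(-33, -48, -20) = -20
start (Chen): min(0, -37, -33, -20) = -37
At start, Chen picks M2 (lowest: -37).
At M2, Hugo picks e (highest: -37).
At e, Chen picks y (lowest: -37).
Terminal value -37.

start -> M2 -> e -> y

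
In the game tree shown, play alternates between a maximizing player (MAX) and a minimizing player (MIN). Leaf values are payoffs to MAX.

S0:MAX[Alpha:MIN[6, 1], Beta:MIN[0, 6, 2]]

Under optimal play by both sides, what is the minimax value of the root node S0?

1

Alpha (MIN): min(6, 1) = 1
Beta (MIN): min(0, 6, 2) = 0
S0 (MAX): max(1, 0) = 1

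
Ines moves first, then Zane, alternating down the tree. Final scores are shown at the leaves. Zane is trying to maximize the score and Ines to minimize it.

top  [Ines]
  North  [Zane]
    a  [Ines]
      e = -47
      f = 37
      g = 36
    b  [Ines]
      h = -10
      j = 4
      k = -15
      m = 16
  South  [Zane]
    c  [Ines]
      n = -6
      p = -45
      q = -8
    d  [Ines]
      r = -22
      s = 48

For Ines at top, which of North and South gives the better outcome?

a (Ines): min(-47, 37, 36) = -47
b (Ines): min(-10, 4, -15, 16) = -15
North (Zane): max(-47, -15) = -15
c (Ines): min(-6, -45, -8) = -45
d (Ines): min(-22, 48) = -22
South (Zane): max(-45, -22) = -22
Ines prefers the lower value; North=-15, South=-22. South is better since -22 < -15.

South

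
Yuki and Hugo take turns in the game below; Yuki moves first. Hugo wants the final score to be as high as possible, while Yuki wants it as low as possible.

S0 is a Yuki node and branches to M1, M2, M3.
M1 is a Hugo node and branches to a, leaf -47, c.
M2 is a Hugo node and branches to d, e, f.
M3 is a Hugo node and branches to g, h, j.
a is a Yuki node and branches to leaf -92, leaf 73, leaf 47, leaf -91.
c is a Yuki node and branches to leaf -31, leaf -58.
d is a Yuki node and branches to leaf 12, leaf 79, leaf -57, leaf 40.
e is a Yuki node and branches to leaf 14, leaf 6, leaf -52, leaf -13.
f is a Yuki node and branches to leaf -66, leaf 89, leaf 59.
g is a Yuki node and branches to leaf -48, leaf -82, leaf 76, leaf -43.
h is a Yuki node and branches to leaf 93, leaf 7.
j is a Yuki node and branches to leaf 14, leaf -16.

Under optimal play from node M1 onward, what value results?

a (Yuki): min(-92, 73, 47, -91) = -92
c (Yuki): min(-31, -58) = -58
M1 (Hugo): max(-92, -47, -58) = -47

-47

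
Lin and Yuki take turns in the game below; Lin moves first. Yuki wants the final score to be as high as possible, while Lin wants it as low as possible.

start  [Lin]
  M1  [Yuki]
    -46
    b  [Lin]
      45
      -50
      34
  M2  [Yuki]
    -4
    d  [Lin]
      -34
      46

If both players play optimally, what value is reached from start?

-46

b (Lin): min(45, -50, 34) = -50
M1 (Yuki): max(-46, -50) = -46
d (Lin): min(-34, 46) = -34
M2 (Yuki): max(-4, -34) = -4
start (Lin): min(-46, -4) = -46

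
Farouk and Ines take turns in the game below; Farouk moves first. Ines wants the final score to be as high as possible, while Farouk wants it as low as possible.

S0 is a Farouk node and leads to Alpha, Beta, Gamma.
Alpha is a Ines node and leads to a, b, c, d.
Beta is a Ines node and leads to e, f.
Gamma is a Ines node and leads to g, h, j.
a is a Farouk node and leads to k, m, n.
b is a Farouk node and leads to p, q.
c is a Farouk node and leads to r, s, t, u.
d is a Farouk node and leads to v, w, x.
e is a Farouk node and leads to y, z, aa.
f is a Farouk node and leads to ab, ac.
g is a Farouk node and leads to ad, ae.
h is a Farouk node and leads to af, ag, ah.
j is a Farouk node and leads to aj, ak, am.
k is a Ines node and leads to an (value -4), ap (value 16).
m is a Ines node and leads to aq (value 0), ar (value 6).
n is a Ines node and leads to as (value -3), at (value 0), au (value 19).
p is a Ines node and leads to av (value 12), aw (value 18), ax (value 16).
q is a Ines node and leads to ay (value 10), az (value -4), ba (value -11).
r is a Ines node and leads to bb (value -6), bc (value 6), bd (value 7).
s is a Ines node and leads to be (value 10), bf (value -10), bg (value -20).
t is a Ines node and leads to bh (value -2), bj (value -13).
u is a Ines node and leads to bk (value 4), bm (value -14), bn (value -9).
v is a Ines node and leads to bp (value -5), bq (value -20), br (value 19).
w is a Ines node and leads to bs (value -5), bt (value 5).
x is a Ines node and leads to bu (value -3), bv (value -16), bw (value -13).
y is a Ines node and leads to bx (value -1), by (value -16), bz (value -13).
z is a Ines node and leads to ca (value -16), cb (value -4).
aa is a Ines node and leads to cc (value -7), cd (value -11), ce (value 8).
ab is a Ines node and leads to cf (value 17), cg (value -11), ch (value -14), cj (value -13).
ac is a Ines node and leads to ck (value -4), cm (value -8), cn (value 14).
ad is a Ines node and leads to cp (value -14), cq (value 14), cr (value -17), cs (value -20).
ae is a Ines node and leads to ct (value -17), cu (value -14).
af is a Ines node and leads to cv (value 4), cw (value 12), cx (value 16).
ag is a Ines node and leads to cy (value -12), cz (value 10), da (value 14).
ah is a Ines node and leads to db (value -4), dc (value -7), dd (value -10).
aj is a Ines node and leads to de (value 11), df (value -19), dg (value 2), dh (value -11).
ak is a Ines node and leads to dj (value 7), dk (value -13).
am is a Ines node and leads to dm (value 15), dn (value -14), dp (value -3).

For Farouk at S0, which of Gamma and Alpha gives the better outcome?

Gamma

ad (Ines): max(-14, 14, -17, -20) = 14
ae (Ines): max(-17, -14) = -14
g (Farouk): min(14, -14) = -14
af (Ines): max(4, 12, 16) = 16
ag (Ines): max(-12, 10, 14) = 14
ah (Ines): max(-4, -7, -10) = -4
h (Farouk): min(16, 14, -4) = -4
aj (Ines): max(11, -19, 2, -11) = 11
ak (Ines): max(7, -13) = 7
am (Ines): max(15, -14, -3) = 15
j (Farouk): min(11, 7, 15) = 7
Gamma (Ines): max(-14, -4, 7) = 7
k (Ines): max(-4, 16) = 16
m (Ines): max(0, 6) = 6
n (Ines): max(-3, 0, 19) = 19
a (Farouk): min(16, 6, 19) = 6
p (Ines): max(12, 18, 16) = 18
q (Ines): max(10, -4, -11) = 10
b (Farouk): min(18, 10) = 10
r (Ines): max(-6, 6, 7) = 7
s (Ines): max(10, -10, -20) = 10
t (Ines): max(-2, -13) = -2
u (Ines): max(4, -14, -9) = 4
c (Farouk): min(7, 10, -2, 4) = -2
v (Ines): max(-5, -20, 19) = 19
w (Ines): max(-5, 5) = 5
x (Ines): max(-3, -16, -13) = -3
d (Farouk): min(19, 5, -3) = -3
Alpha (Ines): max(6, 10, -2, -3) = 10
Farouk prefers the lower value; Gamma=7, Alpha=10. Gamma is better since 7 < 10.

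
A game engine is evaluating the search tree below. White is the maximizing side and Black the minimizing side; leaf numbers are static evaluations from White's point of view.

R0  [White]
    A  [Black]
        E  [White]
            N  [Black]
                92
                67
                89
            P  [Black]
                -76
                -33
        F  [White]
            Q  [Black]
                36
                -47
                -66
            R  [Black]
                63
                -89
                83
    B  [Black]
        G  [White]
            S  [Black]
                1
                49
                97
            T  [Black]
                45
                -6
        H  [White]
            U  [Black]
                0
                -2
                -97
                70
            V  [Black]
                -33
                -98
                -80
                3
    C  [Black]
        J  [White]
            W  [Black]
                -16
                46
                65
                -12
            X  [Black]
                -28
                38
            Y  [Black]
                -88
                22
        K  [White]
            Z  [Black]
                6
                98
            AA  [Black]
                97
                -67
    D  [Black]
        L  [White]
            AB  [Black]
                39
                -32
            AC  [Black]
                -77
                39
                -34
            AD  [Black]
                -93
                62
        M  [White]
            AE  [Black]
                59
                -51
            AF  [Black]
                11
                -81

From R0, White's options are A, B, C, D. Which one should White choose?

N (Black): min(92, 67, 89) = 67
P (Black): min(-76, -33) = -76
E (White): max(67, -76) = 67
Q (Black): min(36, -47, -66) = -66
R (Black): min(63, -89, 83) = -89
F (White): max(-66, -89) = -66
A (Black): min(67, -66) = -66
S (Black): min(1, 49, 97) = 1
T (Black): min(45, -6) = -6
G (White): max(1, -6) = 1
U (Black): min(0, -2, -97, 70) = -97
V (Black): min(-33, -98, -80, 3) = -98
H (White): max(-97, -98) = -97
B (Black): min(1, -97) = -97
W (Black): min(-16, 46, 65, -12) = -16
X (Black): min(-28, 38) = -28
Y (Black): min(-88, 22) = -88
J (White): max(-16, -28, -88) = -16
Z (Black): min(6, 98) = 6
AA (Black): min(97, -67) = -67
K (White): max(6, -67) = 6
C (Black): min(-16, 6) = -16
AB (Black): min(39, -32) = -32
AC (Black): min(-77, 39, -34) = -77
AD (Black): min(-93, 62) = -93
L (White): max(-32, -77, -93) = -32
AE (Black): min(59, -51) = -51
AF (Black): min(11, -81) = -81
M (White): max(-51, -81) = -51
D (Black): min(-32, -51) = -51
R0 (White): max(-66, -97, -16, -51) = -16
White at R0 wants the highest of {A=-66, B=-97, C=-16, D=-51}, so chooses C.

C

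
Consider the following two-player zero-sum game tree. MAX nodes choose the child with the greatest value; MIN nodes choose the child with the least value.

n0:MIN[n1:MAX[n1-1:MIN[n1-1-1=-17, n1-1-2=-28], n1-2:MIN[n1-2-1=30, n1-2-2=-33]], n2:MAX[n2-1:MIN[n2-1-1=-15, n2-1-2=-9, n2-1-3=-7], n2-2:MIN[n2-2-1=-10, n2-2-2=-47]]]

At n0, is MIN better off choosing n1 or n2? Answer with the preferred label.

n1-1 (MIN): min(-17, -28) = -28
n1-2 (MIN): min(30, -33) = -33
n1 (MAX): max(-28, -33) = -28
n2-1 (MIN): min(-15, -9, -7) = -15
n2-2 (MIN): min(-10, -47) = -47
n2 (MAX): max(-15, -47) = -15
MIN prefers the lower value; n1=-28, n2=-15. n1 is better since -28 < -15.

n1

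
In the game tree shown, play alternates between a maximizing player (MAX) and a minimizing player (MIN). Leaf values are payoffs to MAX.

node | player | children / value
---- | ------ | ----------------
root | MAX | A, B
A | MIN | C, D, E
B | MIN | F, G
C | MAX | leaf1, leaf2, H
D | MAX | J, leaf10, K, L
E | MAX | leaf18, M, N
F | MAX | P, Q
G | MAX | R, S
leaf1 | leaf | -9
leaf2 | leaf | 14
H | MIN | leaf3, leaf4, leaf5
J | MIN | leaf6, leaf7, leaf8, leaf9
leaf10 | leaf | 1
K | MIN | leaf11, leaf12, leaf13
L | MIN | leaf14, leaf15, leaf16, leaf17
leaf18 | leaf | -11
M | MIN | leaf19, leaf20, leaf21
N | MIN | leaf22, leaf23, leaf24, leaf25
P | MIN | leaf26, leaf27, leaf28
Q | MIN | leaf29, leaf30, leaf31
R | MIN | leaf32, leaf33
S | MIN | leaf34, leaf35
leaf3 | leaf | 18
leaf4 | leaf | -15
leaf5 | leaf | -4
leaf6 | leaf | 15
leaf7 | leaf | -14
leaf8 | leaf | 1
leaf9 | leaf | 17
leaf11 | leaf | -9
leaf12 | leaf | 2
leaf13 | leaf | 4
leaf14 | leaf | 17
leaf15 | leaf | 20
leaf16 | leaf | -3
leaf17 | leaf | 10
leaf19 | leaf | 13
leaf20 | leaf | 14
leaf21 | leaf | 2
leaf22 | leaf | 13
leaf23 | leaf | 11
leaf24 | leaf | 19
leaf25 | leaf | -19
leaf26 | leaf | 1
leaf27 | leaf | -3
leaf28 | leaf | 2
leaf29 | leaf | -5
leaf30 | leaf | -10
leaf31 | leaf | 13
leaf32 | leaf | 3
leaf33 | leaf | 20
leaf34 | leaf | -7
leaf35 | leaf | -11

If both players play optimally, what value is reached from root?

H (MIN): min(18, -15, -4) = -15
C (MAX): max(-9, 14, -15) = 14
J (MIN): min(15, -14, 1, 17) = -14
K (MIN): min(-9, 2, 4) = -9
L (MIN): min(17, 20, -3, 10) = -3
D (MAX): max(-14, 1, -9, -3) = 1
M (MIN): min(13, 14, 2) = 2
N (MIN): min(13, 11, 19, -19) = -19
E (MAX): max(-11, 2, -19) = 2
A (MIN): min(14, 1, 2) = 1
P (MIN): min(1, -3, 2) = -3
Q (MIN): min(-5, -10, 13) = -10
F (MAX): max(-3, -10) = -3
R (MIN): min(3, 20) = 3
S (MIN): min(-7, -11) = -11
G (MAX): max(3, -11) = 3
B (MIN): min(-3, 3) = -3
root (MAX): max(1, -3) = 1

1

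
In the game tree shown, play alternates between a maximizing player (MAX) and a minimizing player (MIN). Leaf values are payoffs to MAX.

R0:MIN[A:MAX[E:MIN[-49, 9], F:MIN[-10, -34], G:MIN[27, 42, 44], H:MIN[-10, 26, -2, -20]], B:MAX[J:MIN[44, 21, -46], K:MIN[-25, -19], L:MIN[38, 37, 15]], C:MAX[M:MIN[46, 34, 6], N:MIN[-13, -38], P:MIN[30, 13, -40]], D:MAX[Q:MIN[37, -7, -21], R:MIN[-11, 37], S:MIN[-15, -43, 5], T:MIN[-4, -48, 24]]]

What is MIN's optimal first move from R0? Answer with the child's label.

D

E (MIN): min(-49, 9) = -49
F (MIN): min(-10, -34) = -34
G (MIN): min(27, 42, 44) = 27
H (MIN): min(-10, 26, -2, -20) = -20
A (MAX): max(-49, -34, 27, -20) = 27
J (MIN): min(44, 21, -46) = -46
K (MIN): min(-25, -19) = -25
L (MIN): min(38, 37, 15) = 15
B (MAX): max(-46, -25, 15) = 15
M (MIN): min(46, 34, 6) = 6
N (MIN): min(-13, -38) = -38
P (MIN): min(30, 13, -40) = -40
C (MAX): max(6, -38, -40) = 6
Q (MIN): min(37, -7, -21) = -21
R (MIN): min(-11, 37) = -11
S (MIN): min(-15, -43, 5) = -43
T (MIN): min(-4, -48, 24) = -48
D (MAX): max(-21, -11, -43, -48) = -11
R0 (MIN): min(27, 15, 6, -11) = -11
MIN at R0 wants the lowest of {A=27, B=15, C=6, D=-11}, so chooses D.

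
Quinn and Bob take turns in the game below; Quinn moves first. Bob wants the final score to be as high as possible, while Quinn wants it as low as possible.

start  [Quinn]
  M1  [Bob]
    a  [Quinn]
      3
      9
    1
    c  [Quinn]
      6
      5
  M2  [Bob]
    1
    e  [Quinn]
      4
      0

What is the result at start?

a (Quinn): min(3, 9) = 3
c (Quinn): min(6, 5) = 5
M1 (Bob): max(3, 1, 5) = 5
e (Quinn): min(4, 0) = 0
M2 (Bob): max(1, 0) = 1
start (Quinn): min(5, 1) = 1

1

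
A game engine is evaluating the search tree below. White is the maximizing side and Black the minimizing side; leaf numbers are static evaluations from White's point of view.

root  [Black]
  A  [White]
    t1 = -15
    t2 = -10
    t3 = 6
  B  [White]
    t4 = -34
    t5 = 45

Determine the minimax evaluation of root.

6

A (White): max(-15, -10, 6) = 6
B (White): max(-34, 45) = 45
root (Black): min(6, 45) = 6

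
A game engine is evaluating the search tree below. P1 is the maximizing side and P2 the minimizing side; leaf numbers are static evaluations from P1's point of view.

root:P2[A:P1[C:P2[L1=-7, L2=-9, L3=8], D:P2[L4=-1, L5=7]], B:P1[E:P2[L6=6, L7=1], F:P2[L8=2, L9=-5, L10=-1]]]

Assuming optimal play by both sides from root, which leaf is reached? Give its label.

L4

C (P2): min(-7, -9, 8) = -9
D (P2): min(-1, 7) = -1
A (P1): max(-9, -1) = -1
E (P2): min(6, 1) = 1
F (P2): min(2, -5, -1) = -5
B (P1): max(1, -5) = 1
root (P2): min(-1, 1) = -1
At root, P2 picks A (lowest: -1).
At A, P1 picks D (highest: -1).
At D, P2 picks L4 (lowest: -1).
Terminal value -1.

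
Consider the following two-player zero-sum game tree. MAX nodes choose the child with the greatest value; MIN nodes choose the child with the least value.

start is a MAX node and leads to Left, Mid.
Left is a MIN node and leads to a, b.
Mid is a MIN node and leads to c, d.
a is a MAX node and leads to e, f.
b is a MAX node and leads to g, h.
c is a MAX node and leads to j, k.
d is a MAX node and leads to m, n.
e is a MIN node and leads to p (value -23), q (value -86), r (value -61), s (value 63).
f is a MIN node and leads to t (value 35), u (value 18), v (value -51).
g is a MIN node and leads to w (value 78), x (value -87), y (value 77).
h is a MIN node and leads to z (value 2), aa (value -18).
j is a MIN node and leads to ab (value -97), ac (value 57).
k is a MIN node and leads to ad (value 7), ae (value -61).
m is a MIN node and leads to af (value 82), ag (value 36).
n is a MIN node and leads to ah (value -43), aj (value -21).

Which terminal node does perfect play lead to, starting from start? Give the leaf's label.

e (MIN): min(-23, -86, -61, 63) = -86
f (MIN): min(35, 18, -51) = -51
a (MAX): max(-86, -51) = -51
g (MIN): min(78, -87, 77) = -87
h (MIN): min(2, -18) = -18
b (MAX): max(-87, -18) = -18
Left (MIN): min(-51, -18) = -51
j (MIN): min(-97, 57) = -97
k (MIN): min(7, -61) = -61
c (MAX): max(-97, -61) = -61
m (MIN): min(82, 36) = 36
n (MIN): min(-43, -21) = -43
d (MAX): max(36, -43) = 36
Mid (MIN): min(-61, 36) = -61
start (MAX): max(-51, -61) = -51
At start, MAX picks Left (highest: -51).
At Left, MIN picks a (lowest: -51).
At a, MAX picks f (highest: -51).
At f, MIN picks v (lowest: -51).
Terminal value -51.

v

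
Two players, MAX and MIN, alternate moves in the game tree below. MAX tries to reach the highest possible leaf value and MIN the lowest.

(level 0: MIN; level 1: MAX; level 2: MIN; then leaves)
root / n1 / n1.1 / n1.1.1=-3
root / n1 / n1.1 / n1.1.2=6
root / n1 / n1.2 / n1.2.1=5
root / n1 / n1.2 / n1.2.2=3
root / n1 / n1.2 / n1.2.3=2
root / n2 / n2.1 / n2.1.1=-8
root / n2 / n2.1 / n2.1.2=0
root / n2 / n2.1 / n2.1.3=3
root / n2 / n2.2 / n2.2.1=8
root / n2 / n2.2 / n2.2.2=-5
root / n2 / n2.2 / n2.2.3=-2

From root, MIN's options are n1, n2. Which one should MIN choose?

n1.1 (MIN): min(-3, 6) = -3
n1.2 (MIN): min(5, 3, 2) = 2
n1 (MAX): max(-3, 2) = 2
n2.1 (MIN): min(-8, 0, 3) = -8
n2.2 (MIN): min(8, -5, -2) = -5
n2 (MAX): max(-8, -5) = -5
root (MIN): min(2, -5) = -5
MIN at root wants the lowest of {n1=2, n2=-5}, so chooses n2.

n2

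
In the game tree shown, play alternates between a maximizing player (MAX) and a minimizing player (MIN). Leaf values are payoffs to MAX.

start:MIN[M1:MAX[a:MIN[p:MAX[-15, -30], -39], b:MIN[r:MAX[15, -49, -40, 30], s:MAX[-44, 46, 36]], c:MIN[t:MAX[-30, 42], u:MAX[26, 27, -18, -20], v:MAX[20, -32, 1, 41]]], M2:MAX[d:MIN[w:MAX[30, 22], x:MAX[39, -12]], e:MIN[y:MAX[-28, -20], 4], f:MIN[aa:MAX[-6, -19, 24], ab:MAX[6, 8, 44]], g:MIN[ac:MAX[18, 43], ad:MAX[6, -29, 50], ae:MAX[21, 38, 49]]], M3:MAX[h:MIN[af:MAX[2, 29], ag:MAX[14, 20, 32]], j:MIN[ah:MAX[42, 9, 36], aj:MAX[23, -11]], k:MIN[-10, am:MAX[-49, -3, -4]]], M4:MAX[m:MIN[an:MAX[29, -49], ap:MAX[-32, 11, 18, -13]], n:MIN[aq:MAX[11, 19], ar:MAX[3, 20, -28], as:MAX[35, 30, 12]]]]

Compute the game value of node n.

aq (MAX): max(11, 19) = 19
ar (MAX): max(3, 20, -28) = 20
as (MAX): max(35, 30, 12) = 35
n (MIN): min(19, 20, 35) = 19

19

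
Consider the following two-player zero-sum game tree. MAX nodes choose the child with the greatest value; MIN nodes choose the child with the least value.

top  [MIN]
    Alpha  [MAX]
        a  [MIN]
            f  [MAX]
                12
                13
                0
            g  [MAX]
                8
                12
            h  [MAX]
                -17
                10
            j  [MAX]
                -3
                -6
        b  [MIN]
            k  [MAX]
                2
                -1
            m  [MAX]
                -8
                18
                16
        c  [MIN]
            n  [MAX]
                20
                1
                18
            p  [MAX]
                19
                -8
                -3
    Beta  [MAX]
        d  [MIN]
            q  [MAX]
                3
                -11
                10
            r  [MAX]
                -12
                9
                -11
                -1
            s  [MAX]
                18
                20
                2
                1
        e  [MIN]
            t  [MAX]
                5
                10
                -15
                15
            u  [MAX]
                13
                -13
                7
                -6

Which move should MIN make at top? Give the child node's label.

Beta

f (MAX): max(12, 13, 0) = 13
g (MAX): max(8, 12) = 12
h (MAX): max(-17, 10) = 10
j (MAX): max(-3, -6) = -3
a (MIN): min(13, 12, 10, -3) = -3
k (MAX): max(2, -1) = 2
m (MAX): max(-8, 18, 16) = 18
b (MIN): min(2, 18) = 2
n (MAX): max(20, 1, 18) = 20
p (MAX): max(19, -8, -3) = 19
c (MIN): min(20, 19) = 19
Alpha (MAX): max(-3, 2, 19) = 19
q (MAX): max(3, -11, 10) = 10
r (MAX): max(-12, 9, -11, -1) = 9
s (MAX): max(18, 20, 2, 1) = 20
d (MIN): min(10, 9, 20) = 9
t (MAX): max(5, 10, -15, 15) = 15
u (MAX): max(13, -13, 7, -6) = 13
e (MIN): min(15, 13) = 13
Beta (MAX): max(9, 13) = 13
top (MIN): min(19, 13) = 13
MIN at top wants the lowest of {Alpha=19, Beta=13}, so chooses Beta.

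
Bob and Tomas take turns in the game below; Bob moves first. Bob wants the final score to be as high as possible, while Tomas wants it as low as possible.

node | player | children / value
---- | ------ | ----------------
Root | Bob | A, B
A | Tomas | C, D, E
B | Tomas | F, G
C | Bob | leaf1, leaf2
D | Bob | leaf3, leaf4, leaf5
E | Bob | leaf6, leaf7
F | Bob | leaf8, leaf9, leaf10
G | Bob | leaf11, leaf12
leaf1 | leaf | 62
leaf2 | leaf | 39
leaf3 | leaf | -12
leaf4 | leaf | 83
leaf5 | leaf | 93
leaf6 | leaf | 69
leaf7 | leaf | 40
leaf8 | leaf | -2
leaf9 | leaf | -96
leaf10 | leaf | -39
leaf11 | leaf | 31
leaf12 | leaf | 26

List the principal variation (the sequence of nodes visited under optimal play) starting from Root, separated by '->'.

C (Bob): max(62, 39) = 62
D (Bob): max(-12, 83, 93) = 93
E (Bob): max(69, 40) = 69
A (Tomas): min(62, 93, 69) = 62
F (Bob): max(-2, -96, -39) = -2
G (Bob): max(31, 26) = 31
B (Tomas): min(-2, 31) = -2
Root (Bob): max(62, -2) = 62
At Root, Bob picks A (highest: 62).
At A, Tomas picks C (lowest: 62).
At C, Bob picks leaf1 (highest: 62).
Terminal value 62.

Root -> A -> C -> leaf1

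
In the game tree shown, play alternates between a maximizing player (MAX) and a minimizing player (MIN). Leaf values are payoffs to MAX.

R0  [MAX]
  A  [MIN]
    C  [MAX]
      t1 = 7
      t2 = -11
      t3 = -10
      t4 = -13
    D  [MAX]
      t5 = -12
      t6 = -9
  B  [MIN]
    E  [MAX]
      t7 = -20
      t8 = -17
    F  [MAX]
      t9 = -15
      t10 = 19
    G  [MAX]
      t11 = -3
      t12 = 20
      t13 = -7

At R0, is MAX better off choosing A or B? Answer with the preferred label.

A

C (MAX): max(7, -11, -10, -13) = 7
D (MAX): max(-12, -9) = -9
A (MIN): min(7, -9) = -9
E (MAX): max(-20, -17) = -17
F (MAX): max(-15, 19) = 19
G (MAX): max(-3, 20, -7) = 20
B (MIN): min(-17, 19, 20) = -17
MAX prefers the higher value; A=-9, B=-17. A is better since -9 > -17.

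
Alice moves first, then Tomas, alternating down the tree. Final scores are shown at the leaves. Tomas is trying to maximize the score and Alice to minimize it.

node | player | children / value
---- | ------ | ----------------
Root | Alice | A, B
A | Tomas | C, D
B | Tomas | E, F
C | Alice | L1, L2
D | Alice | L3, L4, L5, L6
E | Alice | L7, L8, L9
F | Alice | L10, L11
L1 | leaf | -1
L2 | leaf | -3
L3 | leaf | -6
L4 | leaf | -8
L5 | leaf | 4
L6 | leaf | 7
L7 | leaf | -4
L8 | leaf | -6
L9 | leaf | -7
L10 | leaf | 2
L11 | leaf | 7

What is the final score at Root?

-3

C (Alice): min(-1, -3) = -3
D (Alice): min(-6, -8, 4, 7) = -8
A (Tomas): max(-3, -8) = -3
E (Alice): min(-4, -6, -7) = -7
F (Alice): min(2, 7) = 2
B (Tomas): max(-7, 2) = 2
Root (Alice): min(-3, 2) = -3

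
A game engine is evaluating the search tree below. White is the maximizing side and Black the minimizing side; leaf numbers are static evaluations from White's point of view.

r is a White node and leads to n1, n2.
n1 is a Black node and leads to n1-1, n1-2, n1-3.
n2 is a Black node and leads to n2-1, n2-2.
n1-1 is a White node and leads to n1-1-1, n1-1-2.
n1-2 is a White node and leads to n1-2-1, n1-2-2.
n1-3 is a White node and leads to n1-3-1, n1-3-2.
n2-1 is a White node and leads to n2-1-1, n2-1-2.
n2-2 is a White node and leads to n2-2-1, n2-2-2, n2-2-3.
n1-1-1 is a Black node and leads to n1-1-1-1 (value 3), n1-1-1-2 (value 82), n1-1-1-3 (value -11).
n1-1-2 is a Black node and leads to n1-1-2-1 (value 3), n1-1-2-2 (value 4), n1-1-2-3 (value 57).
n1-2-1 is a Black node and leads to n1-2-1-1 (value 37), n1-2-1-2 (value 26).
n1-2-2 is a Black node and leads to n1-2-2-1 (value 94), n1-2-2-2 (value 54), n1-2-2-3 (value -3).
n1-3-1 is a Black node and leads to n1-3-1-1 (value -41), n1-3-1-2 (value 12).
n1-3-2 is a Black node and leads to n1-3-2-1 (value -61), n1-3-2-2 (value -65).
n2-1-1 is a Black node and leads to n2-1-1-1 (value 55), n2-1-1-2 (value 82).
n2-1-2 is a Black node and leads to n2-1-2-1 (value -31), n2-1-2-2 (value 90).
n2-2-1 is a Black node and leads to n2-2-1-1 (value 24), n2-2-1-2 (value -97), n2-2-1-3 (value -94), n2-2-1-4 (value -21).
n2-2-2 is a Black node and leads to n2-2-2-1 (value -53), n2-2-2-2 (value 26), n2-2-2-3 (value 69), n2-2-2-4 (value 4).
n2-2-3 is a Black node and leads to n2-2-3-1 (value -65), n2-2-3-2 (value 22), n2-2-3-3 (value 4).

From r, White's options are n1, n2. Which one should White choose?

n1-1-1 (Black): min(3, 82, -11) = -11
n1-1-2 (Black): min(3, 4, 57) = 3
n1-1 (White): max(-11, 3) = 3
n1-2-1 (Black): min(37, 26) = 26
n1-2-2 (Black): min(94, 54, -3) = -3
n1-2 (White): max(26, -3) = 26
n1-3-1 (Black): min(-41, 12) = -41
n1-3-2 (Black): min(-61, -65) = -65
n1-3 (White): max(-41, -65) = -41
n1 (Black): min(3, 26, -41) = -41
n2-1-1 (Black): min(55, 82) = 55
n2-1-2 (Black): min(-31, 90) = -31
n2-1 (White): max(55, -31) = 55
n2-2-1 (Black): min(24, -97, -94, -21) = -97
n2-2-2 (Black): min(-53, 26, 69, 4) = -53
n2-2-3 (Black): min(-65, 22, 4) = -65
n2-2 (White): max(-97, -53, -65) = -53
n2 (Black): min(55, -53) = -53
r (White): max(-41, -53) = -41
White at r wants the highest of {n1=-41, n2=-53}, so chooses n1.

n1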